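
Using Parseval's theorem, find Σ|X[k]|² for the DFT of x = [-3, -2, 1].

Parseval: Σ|x[n]|² = (1/N)Σ|X[k]|², so Σ|X[k]|² = N·Σ|x[n]|² = 3·14.0000

Σ|X[k]|² = N·Σ|x[n]|² = 3·14.0000 = 42.0000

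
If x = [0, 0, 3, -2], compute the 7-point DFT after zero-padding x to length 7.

Original 4-point DFT: [1, -3-2i, 5, -3+2i]
Zero-padded 7-point DFT provides frequency interpolation.

DFT_7([x, 0, ...]) = [1, 1.1344-2.0570i, -3.9499-0.2620i, 2.3155+4.2954i, 2.3155-4.2954i, -3.9499+0.2620i, 1.1344+2.0570i]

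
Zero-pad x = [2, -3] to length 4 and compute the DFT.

Original 2-point DFT: [-1, 5]
Zero-padded 4-point DFT provides frequency interpolation.

DFT_4([x, 0, ...]) = [-1, 2+3i, 5, 2-3i]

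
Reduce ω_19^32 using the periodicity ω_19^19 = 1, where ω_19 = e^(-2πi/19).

Since ω_19^19 = 1, powers reduce modulo 19.
32 mod 19 = 13
So ω_19^32 = ω_19^13 = e^(-2πi·13/19)

ω_19^32 = ω_19^13 = -0.4017+0.9158i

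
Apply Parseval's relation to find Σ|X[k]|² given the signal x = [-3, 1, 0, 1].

Parseval: Σ|x[n]|² = (1/N)Σ|X[k]|², so Σ|X[k]|² = N·Σ|x[n]|² = 4·11.0000

Σ|X[k]|² = N·Σ|x[n]|² = 4·11.0000 = 44.0000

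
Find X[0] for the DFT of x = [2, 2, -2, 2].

X[0] = Σ(n=0 to 3) x[n] · ω_4^0 = Σ x[n]
= (2) + (2) + (-2) + (2)

X[0] = 4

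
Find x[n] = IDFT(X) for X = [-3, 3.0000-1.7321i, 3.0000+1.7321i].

x[n] = (1/3) Σ(k=0 to 2) X[k] · e^(2πikn/3)

Computing each x[n]:
x[0] = 1
x[1] = -1
x[2] = -3

x = [1, -1, -3]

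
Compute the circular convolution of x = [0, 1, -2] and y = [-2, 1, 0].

(x ⊛ y)[n] = Σ(m=0 to 2) x[m] · y[(n-m) mod 3]

Computing each output sample:
(x ⊛ y)[0] = -2
(x ⊛ y)[1] = -2
(x ⊛ y)[2] = 5

x ⊛ y = [-2, -2, 5]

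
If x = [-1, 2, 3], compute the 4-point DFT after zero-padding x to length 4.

Original 3-point DFT: [4, -3.5000+0.8660i, -3.5000-0.8660i]
Zero-padded 4-point DFT provides frequency interpolation.

DFT_4([x, 0, ...]) = [4, -4-2i, 0, -4+2i]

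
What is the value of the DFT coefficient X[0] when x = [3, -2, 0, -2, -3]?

X[0] = Σ(n=0 to 4) x[n] · ω_5^0 = Σ x[n]
= (3) + (-2) + (0) + (-2) + (-3)

X[0] = -4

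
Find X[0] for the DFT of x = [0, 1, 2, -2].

X[0] = Σ(n=0 to 3) x[n] · ω_4^0 = Σ x[n]
= (0) + (1) + (2) + (-2)

X[0] = 1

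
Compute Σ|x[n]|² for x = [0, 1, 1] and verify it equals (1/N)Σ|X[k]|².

Time domain:
Σ|x[n]|² = |0|² + |1|² + |1|² = 2.0000

Frequency domain:
(1/3)Σ|X[k]|² = (1/3)(|2|² + |-1|² + |-1|²) = (1/3)·6.0000 = 2.0000

Both sides agree, confirming Parseval's theorem.

Σ|x[n]|² = (1/N)Σ|X[k]|² = 2.0000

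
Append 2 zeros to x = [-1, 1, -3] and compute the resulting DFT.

Original 3-point DFT: [-3, -3.4641i, 3.4641i]
Zero-padded 5-point DFT provides frequency interpolation.

DFT_5([x, 0, ...]) = [-3, 1.7361+0.8123i, -2.7361-3.4410i, -2.7361+3.4410i, 1.7361-0.8123i]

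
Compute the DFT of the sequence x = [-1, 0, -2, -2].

X[k] = Σ(n=0 to 3) x[n] · ω_4^(nk)
where ω_4 = e^(-2πi/4)

Computing each X[k]:
X[0] = -5
X[1] = 1-2i
X[2] = -1
X[3] = 1+2i

X = [-5, 1-2i, -1, 1+2i]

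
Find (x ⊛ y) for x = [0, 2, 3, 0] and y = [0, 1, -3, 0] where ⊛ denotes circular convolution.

(x ⊛ y)[n] = Σ(m=0 to 3) x[m] · y[(n-m) mod 4]

Computing each output sample:
(x ⊛ y)[0] = -9
(x ⊛ y)[1] = 0
(x ⊛ y)[2] = 2
(x ⊛ y)[3] = -3

x ⊛ y = [-9, 0, 2, -3]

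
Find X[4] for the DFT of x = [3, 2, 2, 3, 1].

X[4] = Σ(n=0 to 4) x[n] · ω_5^(4n) where ω_5 = e^(-2πi/5)
= (3)·ω_5^0 + (2)·ω_5^4 + (2)·ω_5^8 + (3)·ω_5^12 + (1)·ω_5^16

X[4] = -0.1180+0.3633i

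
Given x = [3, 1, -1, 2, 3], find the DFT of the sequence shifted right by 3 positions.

Time shift by 3: X_shifted[k] = ω_5^(3k) · X[k]
Shifted x = [-1, 2, 3, 3, 1]

DFT(x[n-3]) = [8, -4.9271-0.9511i, -1.5729-0.5878i, -1.5729+0.5878i, -4.9271+0.9511i]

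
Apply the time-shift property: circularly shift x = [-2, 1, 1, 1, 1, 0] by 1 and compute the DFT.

Time shift by 1: X_shifted[k] = ω_6^(1k) · X[k]
Shifted x = [0, -2, 1, 1, 1, 1]

DFT(x[n-1]) = [2, -2.5000+2.5981i, 0.5000+2.5981i, 2, 0.5000-2.5981i, -2.5000-2.5981i]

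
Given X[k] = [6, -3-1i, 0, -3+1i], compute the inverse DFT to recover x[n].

x[n] = (1/4) Σ(k=0 to 3) X[k] · e^(2πikn/4)

Computing each x[n]:
x[0] = 0
x[1] = 2
x[2] = 3
x[3] = 1

x = [0, 2, 3, 1]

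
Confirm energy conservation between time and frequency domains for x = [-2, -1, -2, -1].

Time domain:
Σ|x[n]|² = |-2|² + |-1|² + |-2|² + |-1|² = 10.0000

Frequency domain:
(1/4)Σ|X[k]|² = (1/4)(|-6|² + |0|² + |-2|² + |0|²) = (1/4)·40.0000 = 10.0000

Both sides agree, confirming Parseval's theorem.

Σ|x[n]|² = (1/N)Σ|X[k]|² = 10.0000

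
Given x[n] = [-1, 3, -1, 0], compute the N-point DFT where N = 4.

X[k] = Σ(n=0 to 3) x[n] · ω_4^(nk)
where ω_4 = e^(-2πi/4)

Computing each X[k]:
X[0] = 1
X[1] = -3i
X[2] = -5
X[3] = 3i

X = [1, -3i, -5, 3i]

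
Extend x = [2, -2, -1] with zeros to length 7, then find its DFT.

Original 3-point DFT: [-1, 3.5000+0.8660i, 3.5000-0.8660i]
Zero-padded 7-point DFT provides frequency interpolation.

DFT_7([x, 0, ...]) = [-1, 0.9755+2.5386i, 3.3460+1.5160i, 3.1784+0.0859i, 3.1784-0.0859i, 3.3460-1.5160i, 0.9755-2.5386i]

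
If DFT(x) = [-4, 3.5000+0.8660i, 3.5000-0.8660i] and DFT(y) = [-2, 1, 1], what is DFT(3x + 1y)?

By linearity: DFT(3x + 1y) = 3·DFT(x) + 1·DFT(y)
= 3·[-4, 3.5000+0.8660i, 3.5000-0.8660i] + 1·[-2, 1, 1]

Computing element-wise:
Z[0] = 3·(-4) + 1·(-2) = -14
Z[1] = 3·(3.5000+0.8660i) + 1·(1) = 11.5000+2.5980i
Z[2] = 3·(3.5000-0.8660i) + 1·(1) = 11.5000-2.5980i

DFT(3x + 1y) = 3·X + 1·Y = [-14, 11.5000+2.5980i, 11.5000-2.5980i]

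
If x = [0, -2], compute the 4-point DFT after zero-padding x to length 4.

Original 2-point DFT: [-2, 2]
Zero-padded 4-point DFT provides frequency interpolation.

DFT_4([x, 0, ...]) = [-2, 2i, 2, -2i]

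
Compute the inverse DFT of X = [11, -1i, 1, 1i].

x[n] = (1/4) Σ(k=0 to 3) X[k] · e^(2πikn/4)

Computing each x[n]:
x[0] = 3
x[1] = 3
x[2] = 3
x[3] = 2

x = [3, 3, 3, 2]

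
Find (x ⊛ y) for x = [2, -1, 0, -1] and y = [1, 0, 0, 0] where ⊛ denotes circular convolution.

(x ⊛ y)[n] = Σ(m=0 to 3) x[m] · y[(n-m) mod 4]

Computing each output sample:
(x ⊛ y)[0] = 2
(x ⊛ y)[1] = -1
(x ⊛ y)[2] = 0
(x ⊛ y)[3] = -1

x ⊛ y = [2, -1, 0, -1]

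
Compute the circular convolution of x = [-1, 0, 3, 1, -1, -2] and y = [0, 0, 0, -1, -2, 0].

(x ⊛ y)[n] = Σ(m=0 to 5) x[m] · y[(n-m) mod 6]

Computing each output sample:
(x ⊛ y)[0] = -7
(x ⊛ y)[1] = -1
(x ⊛ y)[2] = 4
(x ⊛ y)[3] = 5
(x ⊛ y)[4] = 2
(x ⊛ y)[5] = -3

x ⊛ y = [-7, -1, 4, 5, 2, -3]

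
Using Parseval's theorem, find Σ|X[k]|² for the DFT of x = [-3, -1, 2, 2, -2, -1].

Parseval: Σ|x[n]|² = (1/N)Σ|X[k]|², so Σ|X[k]|² = N·Σ|x[n]|² = 6·23.0000

Σ|X[k]|² = N·Σ|x[n]|² = 6·23.0000 = 138.0000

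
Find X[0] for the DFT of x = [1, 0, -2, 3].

X[0] = Σ(n=0 to 3) x[n] · ω_4^0 = Σ x[n]
= (1) + (0) + (-2) + (3)

X[0] = 2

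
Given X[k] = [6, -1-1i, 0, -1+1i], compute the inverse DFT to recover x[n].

x[n] = (1/4) Σ(k=0 to 3) X[k] · e^(2πikn/4)

Computing each x[n]:
x[0] = 1
x[1] = 2
x[2] = 2
x[3] = 1

x = [1, 2, 2, 1]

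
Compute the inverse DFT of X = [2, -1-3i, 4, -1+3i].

x[n] = (1/4) Σ(k=0 to 3) X[k] · e^(2πikn/4)

Computing each x[n]:
x[0] = 1
x[1] = 1
x[2] = 2
x[3] = -2

x = [1, 1, 2, -2]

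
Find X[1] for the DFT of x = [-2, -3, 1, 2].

X[1] = Σ(n=0 to 3) x[n] · ω_4^(1n) where ω_4 = e^(-2πi/4)
= (-2)·ω_4^0 + (-3)·ω_4^1 + (1)·ω_4^2 + (2)·ω_4^3

X[1] = -3+5i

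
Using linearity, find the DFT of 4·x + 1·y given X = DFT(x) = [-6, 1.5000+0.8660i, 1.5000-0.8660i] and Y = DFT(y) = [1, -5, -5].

By linearity: DFT(4x + 1y) = 4·DFT(x) + 1·DFT(y)
= 4·[-6, 1.5000+0.8660i, 1.5000-0.8660i] + 1·[1, -5, -5]

Computing element-wise:
Z[0] = 4·(-6) + 1·(1) = -23
Z[1] = 4·(1.5000+0.8660i) + 1·(-5) = 1.0000+3.4640i
Z[2] = 4·(1.5000-0.8660i) + 1·(-5) = 1.0000-3.4640i

DFT(4x + 1y) = 4·X + 1·Y = [-23, 1.0000+3.4640i, 1.0000-3.4640i]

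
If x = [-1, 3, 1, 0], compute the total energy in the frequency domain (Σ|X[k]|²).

Parseval: Σ|x[n]|² = (1/N)Σ|X[k]|², so Σ|X[k]|² = N·Σ|x[n]|² = 4·11.0000

Σ|X[k]|² = N·Σ|x[n]|² = 4·11.0000 = 44.0000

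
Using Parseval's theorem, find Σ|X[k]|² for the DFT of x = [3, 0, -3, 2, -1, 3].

Parseval: Σ|x[n]|² = (1/N)Σ|X[k]|², so Σ|X[k]|² = N·Σ|x[n]|² = 6·32.0000

Σ|X[k]|² = N·Σ|x[n]|² = 6·32.0000 = 192.0000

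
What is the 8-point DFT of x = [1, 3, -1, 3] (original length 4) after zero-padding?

Original 4-point DFT: [6, 2, -6, 2]
Zero-padded 8-point DFT provides frequency interpolation.

DFT_8([x, 0, ...]) = [6, 1.0000-3.2426i, 2, 1.0000-5.2426i, -6, 1.0000+5.2426i, 2, 1.0000+3.2426i]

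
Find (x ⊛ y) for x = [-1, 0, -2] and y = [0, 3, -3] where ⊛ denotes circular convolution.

(x ⊛ y)[n] = Σ(m=0 to 2) x[m] · y[(n-m) mod 3]

Computing each output sample:
(x ⊛ y)[0] = -6
(x ⊛ y)[1] = 3
(x ⊛ y)[2] = 3

x ⊛ y = [-6, 3, 3]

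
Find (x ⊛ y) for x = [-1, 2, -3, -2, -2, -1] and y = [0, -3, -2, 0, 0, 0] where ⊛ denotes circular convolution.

(x ⊛ y)[n] = Σ(m=0 to 5) x[m] · y[(n-m) mod 6]

Computing each output sample:
(x ⊛ y)[0] = 7
(x ⊛ y)[1] = 5
(x ⊛ y)[2] = -4
(x ⊛ y)[3] = 5
(x ⊛ y)[4] = 12
(x ⊛ y)[5] = 10

x ⊛ y = [7, 5, -4, 5, 12, 10]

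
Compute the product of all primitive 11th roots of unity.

The primitive 11th roots of unity are ω_11^k for k coprime to 11: k ∈ {1, 2, 3, 4, 5, 6, 7, 8, 9, 10}
Their product equals the constant term of the cyclotomic polynomial Φ_11(x) up to sign.
For n ≥ 3, the product of all primitive nth roots of unity is 1. (For n=1 it is 1; for n=2 it is -1.)

1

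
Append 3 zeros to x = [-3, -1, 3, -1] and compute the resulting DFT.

Original 4-point DFT: [-2, -6, 2, -6]
Zero-padded 7-point DFT provides frequency interpolation.

DFT_7([x, 0, ...]) = [-2, -3.3901-1.7091i, -6.1039+1.4947i, -0.0060+3.7543i, -0.0060-3.7543i, -6.1039-1.4947i, -3.3901+1.7091i]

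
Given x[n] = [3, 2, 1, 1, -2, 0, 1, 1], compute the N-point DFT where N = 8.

X[k] = Σ(n=0 to 7) x[n] · ω_8^(nk)
where ω_8 = e^(-2πi/8)

Computing each X[k]:
X[0] = 7
X[1] = 6.4142-1.4142i
X[2] = -1
X[3] = 3.5858-1.4142i
X[4] = -1
X[5] = 3.5858+1.4142i
X[6] = -1
X[7] = 6.4142+1.4142i

X = [7, 6.4142-1.4142i, -1, 3.5858-1.4142i, -1, 3.5858+1.4142i, -1, 6.4142+1.4142i]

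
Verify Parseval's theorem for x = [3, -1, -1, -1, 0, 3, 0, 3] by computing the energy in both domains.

Time domain:
Σ|x[n]|² = |3|² + |-1|² + |-1|² + |-1|² + |0|² + |3|² + |0|² + |3|² = 30.0000

Frequency domain:
(1/8)Σ|X[k]|² = (1/8)(|6|² + |3.0000+6.6569i|² + |4|² + |3.0000+4.6569i|² + |-2|² + |3.0000-4.6569i|² + |4|² + |3.0000-6.6569i|²) = (1/8)·240.0000 = 30.0000

Both sides agree, confirming Parseval's theorem.

Σ|x[n]|² = (1/N)Σ|X[k]|² = 30.0000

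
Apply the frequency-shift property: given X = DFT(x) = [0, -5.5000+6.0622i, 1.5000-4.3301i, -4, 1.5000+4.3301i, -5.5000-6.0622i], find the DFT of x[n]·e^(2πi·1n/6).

Modulation property: DFT(ω_6^(-1n)·x[n]) = X[(k-1) mod 6], so circularly shift X by 1 positions.

X[k-1] = [-5.5000-6.0622i, 0, -5.5000+6.0622i, 1.5000-4.3301i, -4, 1.5000+4.3301i]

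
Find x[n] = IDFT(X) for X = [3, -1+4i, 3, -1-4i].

x[n] = (1/4) Σ(k=0 to 3) X[k] · e^(2πikn/4)

Computing each x[n]:
x[0] = 1
x[1] = -2
x[2] = 2
x[3] = 2

x = [1, -2, 2, 2]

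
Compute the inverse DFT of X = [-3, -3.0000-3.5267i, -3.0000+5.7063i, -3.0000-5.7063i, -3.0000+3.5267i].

x[n] = (1/5) Σ(k=0 to 4) X[k] · e^(2πikn/5)

Computing each x[n]:
x[0] = -3
x[1] = 0
x[2] = 3
x[3] = -3
x[4] = 0

x = [-3, 0, 3, -3, 0]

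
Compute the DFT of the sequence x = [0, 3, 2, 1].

X[k] = Σ(n=0 to 3) x[n] · ω_4^(nk)
where ω_4 = e^(-2πi/4)

Computing each X[k]:
X[0] = 6
X[1] = -2-2i
X[2] = -2
X[3] = -2+2i

X = [6, -2-2i, -2, -2+2i]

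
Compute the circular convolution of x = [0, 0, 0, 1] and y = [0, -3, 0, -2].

(x ⊛ y)[n] = Σ(m=0 to 3) x[m] · y[(n-m) mod 4]

Computing each output sample:
(x ⊛ y)[0] = -3
(x ⊛ y)[1] = 0
(x ⊛ y)[2] = -2
(x ⊛ y)[3] = 0

x ⊛ y = [-3, 0, -2, 0]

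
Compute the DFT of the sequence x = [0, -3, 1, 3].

X[k] = Σ(n=0 to 3) x[n] · ω_4^(nk)
where ω_4 = e^(-2πi/4)

Computing each X[k]:
X[0] = 1
X[1] = -1+6i
X[2] = 1
X[3] = -1-6i

X = [1, -1+6i, 1, -1-6i]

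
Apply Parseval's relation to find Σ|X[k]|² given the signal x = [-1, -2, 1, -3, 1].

Parseval: Σ|x[n]|² = (1/N)Σ|X[k]|², so Σ|X[k]|² = N·Σ|x[n]|² = 5·16.0000

Σ|X[k]|² = N·Σ|x[n]|² = 5·16.0000 = 80.0000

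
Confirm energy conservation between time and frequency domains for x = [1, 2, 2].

Time domain:
Σ|x[n]|² = |1|² + |2|² + |2|² = 9.0000

Frequency domain:
(1/3)Σ|X[k]|² = (1/3)(|5|² + |-1|² + |-1|²) = (1/3)·27.0000 = 9.0000

Both sides agree, confirming Parseval's theorem.

Σ|x[n]|² = (1/N)Σ|X[k]|² = 9.0000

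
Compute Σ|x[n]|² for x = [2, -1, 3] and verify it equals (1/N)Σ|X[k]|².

Time domain:
Σ|x[n]|² = |2|² + |-1|² + |3|² = 14.0000

Frequency domain:
(1/3)Σ|X[k]|² = (1/3)(|4|² + |1.0000+3.4641i|² + |1.0000-3.4641i|²) = (1/3)·42.0000 = 14.0000

Both sides agree, confirming Parseval's theorem.

Σ|x[n]|² = (1/N)Σ|X[k]|² = 14.0000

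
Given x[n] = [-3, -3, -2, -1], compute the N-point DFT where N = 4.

X[k] = Σ(n=0 to 3) x[n] · ω_4^(nk)
where ω_4 = e^(-2πi/4)

Computing each X[k]:
X[0] = -9
X[1] = -1+2i
X[2] = -1
X[3] = -1-2i

X = [-9, -1+2i, -1, -1-2i]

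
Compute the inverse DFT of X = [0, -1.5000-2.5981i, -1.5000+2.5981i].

x[n] = (1/3) Σ(k=0 to 2) X[k] · e^(2πikn/3)

Computing each x[n]:
x[0] = -1
x[1] = 2
x[2] = -1

x = [-1, 2, -1]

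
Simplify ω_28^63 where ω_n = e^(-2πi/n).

Since ω_28^28 = 1, powers reduce modulo 28.
63 mod 28 = 7
So ω_28^63 = ω_28^7 = e^(-2πi·7/28)

ω_28^63 = ω_28^7 = -1i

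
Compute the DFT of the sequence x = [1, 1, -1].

X[k] = Σ(n=0 to 2) x[n] · ω_3^(nk)
where ω_3 = e^(-2πi/3)

Computing each X[k]:
X[0] = 1
X[1] = 1.0000-1.7321i
X[2] = 1.0000+1.7321i

X = [1, 1.0000-1.7321i, 1.0000+1.7321i]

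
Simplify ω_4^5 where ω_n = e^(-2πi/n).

Since ω_4^4 = 1, powers reduce modulo 4.
5 mod 4 = 1
So ω_4^5 = ω_4^1 = e^(-2πi·1/4)

ω_4^5 = ω_4^1 = -1i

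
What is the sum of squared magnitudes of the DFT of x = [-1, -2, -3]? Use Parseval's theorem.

Parseval: Σ|x[n]|² = (1/N)Σ|X[k]|², so Σ|X[k]|² = N·Σ|x[n]|² = 3·14.0000

Σ|X[k]|² = N·Σ|x[n]|² = 3·14.0000 = 42.0000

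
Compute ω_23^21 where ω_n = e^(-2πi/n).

ω_23^21 = e^(-2πi·21/23)
= cos(-2π·21/23) + i·sin(-2π·21/23)
= cos(-42π/23) + i·sin(-42π/23)

ω_23^21 = cos(-42π/23) + i·sin(-42π/23) = 0.8544+0.5196i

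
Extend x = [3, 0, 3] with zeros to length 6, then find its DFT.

Original 3-point DFT: [6, 1.5000+2.5981i, 1.5000-2.5981i]
Zero-padded 6-point DFT provides frequency interpolation.

DFT_6([x, 0, ...]) = [6, 1.5000-2.5981i, 1.5000+2.5981i, 6, 1.5000-2.5981i, 1.5000+2.5981i]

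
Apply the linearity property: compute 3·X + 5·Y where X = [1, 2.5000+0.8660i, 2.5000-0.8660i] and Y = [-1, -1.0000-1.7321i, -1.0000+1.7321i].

By linearity: DFT(3x + 5y) = 3·DFT(x) + 5·DFT(y)
= 3·[1, 2.5000+0.8660i, 2.5000-0.8660i] + 5·[-1, -1.0000-1.7321i, -1.0000+1.7321i]

Computing element-wise:
Z[0] = 3·(1) + 5·(-1) = -2
Z[1] = 3·(2.5000+0.8660i) + 5·(-1.0000-1.7321i) = 2.5000-6.0625i
Z[2] = 3·(2.5000-0.8660i) + 5·(-1.0000+1.7321i) = 2.5000+6.0625i

DFT(3x + 5y) = 3·X + 5·Y = [-2, 2.5000-6.0625i, 2.5000+6.0625i]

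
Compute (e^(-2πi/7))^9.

Since ω_7^7 = 1, powers reduce modulo 7.
9 mod 7 = 2
So ω_7^9 = ω_7^2 = e^(-2πi·2/7)

ω_7^9 = ω_7^2 = -0.2225-0.9749i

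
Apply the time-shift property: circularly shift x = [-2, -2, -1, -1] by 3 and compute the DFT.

Time shift by 3: X_shifted[k] = ω_4^(3k) · X[k]
Shifted x = [-2, -1, -1, -2]

DFT(x[n-3]) = [-6, -1-1i, 0, -1+1i]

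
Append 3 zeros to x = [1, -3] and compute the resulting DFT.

Original 2-point DFT: [-2, 4]
Zero-padded 5-point DFT provides frequency interpolation.

DFT_5([x, 0, ...]) = [-2, 0.0729+2.8532i, 3.4271+1.7634i, 3.4271-1.7634i, 0.0729-2.8532i]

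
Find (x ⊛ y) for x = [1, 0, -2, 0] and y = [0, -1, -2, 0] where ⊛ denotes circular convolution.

(x ⊛ y)[n] = Σ(m=0 to 3) x[m] · y[(n-m) mod 4]

Computing each output sample:
(x ⊛ y)[0] = 4
(x ⊛ y)[1] = -1
(x ⊛ y)[2] = -2
(x ⊛ y)[3] = 2

x ⊛ y = [4, -1, -2, 2]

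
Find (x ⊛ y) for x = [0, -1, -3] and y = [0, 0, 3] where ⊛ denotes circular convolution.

(x ⊛ y)[n] = Σ(m=0 to 2) x[m] · y[(n-m) mod 3]

Computing each output sample:
(x ⊛ y)[0] = -3
(x ⊛ y)[1] = -9
(x ⊛ y)[2] = 0

x ⊛ y = [-3, -9, 0]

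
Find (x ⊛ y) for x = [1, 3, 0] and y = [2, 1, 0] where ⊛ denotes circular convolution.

(x ⊛ y)[n] = Σ(m=0 to 2) x[m] · y[(n-m) mod 3]

Computing each output sample:
(x ⊛ y)[0] = 2
(x ⊛ y)[1] = 7
(x ⊛ y)[2] = 3

x ⊛ y = [2, 7, 3]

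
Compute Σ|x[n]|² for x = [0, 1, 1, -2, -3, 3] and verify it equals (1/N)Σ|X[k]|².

Time domain:
Σ|x[n]|² = |0|² + |1|² + |1|² + |-2|² + |-3|² + |3|² = 24.0000

Frequency domain:
(1/6)Σ|X[k]|² = (1/6)(|0|² + |5.0000-1.7321i|² + |-3.0000+5.1962i|² + |-4|² + |-3.0000-5.1962i|² + |5.0000+1.7321i|²) = (1/6)·144.0000 = 24.0000

Both sides agree, confirming Parseval's theorem.

Σ|x[n]|² = (1/N)Σ|X[k]|² = 24.0000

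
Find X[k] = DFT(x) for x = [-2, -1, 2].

X[k] = Σ(n=0 to 2) x[n] · ω_3^(nk)
where ω_3 = e^(-2πi/3)

Computing each X[k]:
X[0] = -1
X[1] = -2.5000+2.5981i
X[2] = -2.5000-2.5981i

X = [-1, -2.5000+2.5981i, -2.5000-2.5981i]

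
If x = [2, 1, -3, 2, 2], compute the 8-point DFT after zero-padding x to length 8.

Original 5-point DFT: [4, 3.7361+3.8900i, -0.7361-4.1675i, -0.7361+4.1675i, 3.7361-3.8900i]
Zero-padded 8-point DFT provides frequency interpolation.

DFT_8([x, 0, ...]) = [4, -0.7071+0.8787i, 7+1i, 0.7071-5.1213i, -2, 0.7071+5.1213i, 7-1i, -0.7071-0.8787i]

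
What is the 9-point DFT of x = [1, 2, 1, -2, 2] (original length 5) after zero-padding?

Original 5-point DFT: [4, 3.0451-1.7634i, -2.5451+2.8532i, -2.5451-2.8532i, 3.0451+1.7634i]
Zero-padded 9-point DFT provides frequency interpolation.

DFT_9([x, 0, ...]) = [4, 1.8264-1.2224i, 2.9397-2.7581i, -3.5000-2.5981i, 1.2340+3.6604i, 1.2340-3.6604i, -3.5000+2.5981i, 2.9397+2.7581i, 1.8264+1.2224i]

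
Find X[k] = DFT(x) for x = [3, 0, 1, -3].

X[k] = Σ(n=0 to 3) x[n] · ω_4^(nk)
where ω_4 = e^(-2πi/4)

Computing each X[k]:
X[0] = 1
X[1] = 2-3i
X[2] = 7
X[3] = 2+3i

X = [1, 2-3i, 7, 2+3i]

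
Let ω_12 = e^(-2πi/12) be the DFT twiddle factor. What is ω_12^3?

ω_12^3 = e^(-2πi·3/12)
= cos(-2π·3/12) + i·sin(-2π·3/12)
= cos(-6π/12) + i·sin(-6π/12)

ω_12^3 = cos(-6π/12) + i·sin(-6π/12) = -1i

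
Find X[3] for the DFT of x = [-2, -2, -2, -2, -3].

X[3] = Σ(n=0 to 4) x[n] · ω_5^(3n) where ω_5 = e^(-2πi/5)
= (-2)·ω_5^0 + (-2)·ω_5^3 + (-2)·ω_5^6 + (-2)·ω_5^9 + (-3)·ω_5^12

X[3] = 0.8090+0.5878i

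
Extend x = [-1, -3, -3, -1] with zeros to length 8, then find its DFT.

Original 4-point DFT: [-8, 2+2i, 0, 2-2i]
Zero-padded 8-point DFT provides frequency interpolation.

DFT_8([x, 0, ...]) = [-8, -2.4142+5.8284i, 2+2i, 0.4142-0.1716i, 0, 0.4142+0.1716i, 2-2i, -2.4142-5.8284i]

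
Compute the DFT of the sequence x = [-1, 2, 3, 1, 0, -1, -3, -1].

X[k] = Σ(n=0 to 7) x[n] · ω_8^(nk)
where ω_8 = e^(-2πi/8)

Computing each X[k]:
X[0] = 0
X[1] = -0.2929-9.5355i
X[2] = -1-1i
X[3] = -1.7071+2.4645i
X[4] = -2
X[5] = -1.7071-2.4645i
X[6] = -1+1i
X[7] = -0.2929+9.5355i

X = [0, -0.2929-9.5355i, -1-1i, -1.7071+2.4645i, -2, -1.7071-2.4645i, -1+1i, -0.2929+9.5355i]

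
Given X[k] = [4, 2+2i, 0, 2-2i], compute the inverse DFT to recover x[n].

x[n] = (1/4) Σ(k=0 to 3) X[k] · e^(2πikn/4)

Computing each x[n]:
x[0] = 2
x[1] = 0
x[2] = 0
x[3] = 2

x = [2, 0, 0, 2]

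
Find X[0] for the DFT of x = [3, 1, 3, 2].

X[0] = Σ(n=0 to 3) x[n] · ω_4^0 = Σ x[n]
= (3) + (1) + (3) + (2)

X[0] = 9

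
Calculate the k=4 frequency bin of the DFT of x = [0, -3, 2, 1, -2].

X[4] = Σ(n=0 to 4) x[n] · ω_5^(4n) where ω_5 = e^(-2πi/5)
= (0)·ω_5^0 + (-3)·ω_5^4 + (2)·ω_5^8 + (1)·ω_5^12 + (-2)·ω_5^16

X[4] = -3.9721-0.3633i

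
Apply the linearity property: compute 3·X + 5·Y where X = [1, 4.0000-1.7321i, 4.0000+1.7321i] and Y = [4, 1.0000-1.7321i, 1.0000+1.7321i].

By linearity: DFT(3x + 5y) = 3·DFT(x) + 5·DFT(y)
= 3·[1, 4.0000-1.7321i, 4.0000+1.7321i] + 5·[4, 1.0000-1.7321i, 1.0000+1.7321i]

Computing element-wise:
Z[0] = 3·(1) + 5·(4) = 23
Z[1] = 3·(4.0000-1.7321i) + 5·(1.0000-1.7321i) = 17.0000-13.8568i
Z[2] = 3·(4.0000+1.7321i) + 5·(1.0000+1.7321i) = 17.0000+13.8568i

DFT(3x + 5y) = 3·X + 5·Y = [23, 17.0000-13.8568i, 17.0000+13.8568i]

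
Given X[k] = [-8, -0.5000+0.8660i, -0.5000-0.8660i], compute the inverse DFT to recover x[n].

x[n] = (1/3) Σ(k=0 to 2) X[k] · e^(2πikn/3)

Computing each x[n]:
x[0] = -3
x[1] = -3
x[2] = -2

x = [-3, -3, -2]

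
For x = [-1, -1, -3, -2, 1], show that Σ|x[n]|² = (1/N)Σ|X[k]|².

Time domain:
Σ|x[n]|² = |-1|² + |-1|² + |-3|² + |-2|² + |1|² = 16.0000

Frequency domain:
(1/5)Σ|X[k]|² = (1/5)(|-6|² + |3.0451+2.4899i|² + |-2.5451+0.2245i|² + |-2.5451-0.2245i|² + |3.0451-2.4899i|²) = (1/5)·80.0000 = 16.0000

Both sides agree, confirming Parseval's theorem.

Σ|x[n]|² = (1/N)Σ|X[k]|² = 16.0000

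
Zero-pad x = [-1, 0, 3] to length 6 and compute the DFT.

Original 3-point DFT: [2, -2.5000+2.5981i, -2.5000-2.5981i]
Zero-padded 6-point DFT provides frequency interpolation.

DFT_6([x, 0, ...]) = [2, -2.5000-2.5981i, -2.5000+2.5981i, 2, -2.5000-2.5981i, -2.5000+2.5981i]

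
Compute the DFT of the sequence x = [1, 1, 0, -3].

X[k] = Σ(n=0 to 3) x[n] · ω_4^(nk)
where ω_4 = e^(-2πi/4)

Computing each X[k]:
X[0] = -1
X[1] = 1-4i
X[2] = 3
X[3] = 1+4i

X = [-1, 1-4i, 3, 1+4i]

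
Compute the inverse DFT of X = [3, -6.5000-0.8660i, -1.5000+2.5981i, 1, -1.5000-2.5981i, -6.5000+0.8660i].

x[n] = (1/6) Σ(k=0 to 5) X[k] · e^(2πikn/6)

Computing each x[n]:
x[0] = -2
x[1] = -1
x[2] = 3
x[3] = 2
x[4] = 1
x[5] = 0

x = [-2, -1, 3, 2, 1, 0]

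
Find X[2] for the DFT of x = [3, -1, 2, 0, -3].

X[2] = Σ(n=0 to 4) x[n] · ω_5^(2n) where ω_5 = e^(-2πi/5)
= (3)·ω_5^0 + (-1)·ω_5^2 + (2)·ω_5^4 + (0)·ω_5^6 + (-3)·ω_5^8

X[2] = 6.8541+0.7265i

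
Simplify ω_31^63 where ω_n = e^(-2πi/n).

Since ω_31^31 = 1, powers reduce modulo 31.
63 mod 31 = 1
So ω_31^63 = ω_31^1 = e^(-2πi·1/31)

ω_31^63 = ω_31^1 = 0.9795-0.2013i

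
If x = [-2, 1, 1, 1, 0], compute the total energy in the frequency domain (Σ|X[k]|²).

Parseval: Σ|x[n]|² = (1/N)Σ|X[k]|², so Σ|X[k]|² = N·Σ|x[n]|² = 5·7.0000

Σ|X[k]|² = N·Σ|x[n]|² = 5·7.0000 = 35.0000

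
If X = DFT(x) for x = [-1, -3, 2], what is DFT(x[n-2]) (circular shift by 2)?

Time shift by 2: X_shifted[k] = ω_3^(2k) · X[k]
Shifted x = [-3, 2, -1]

DFT(x[n-2]) = [-2, -3.5000-2.5981i, -3.5000+2.5981i]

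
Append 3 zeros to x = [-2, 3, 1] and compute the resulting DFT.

Original 3-point DFT: [2, -4.0000-1.7321i, -4.0000+1.7321i]
Zero-padded 6-point DFT provides frequency interpolation.

DFT_6([x, 0, ...]) = [2, -1.0000-3.4641i, -4.0000-1.7321i, -4, -4.0000+1.7321i, -1.0000+3.4641i]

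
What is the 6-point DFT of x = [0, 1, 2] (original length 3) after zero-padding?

Original 3-point DFT: [3, -1.5000+0.8660i, -1.5000-0.8660i]
Zero-padded 6-point DFT provides frequency interpolation.

DFT_6([x, 0, ...]) = [3, -0.5000-2.5981i, -1.5000+0.8660i, 1, -1.5000-0.8660i, -0.5000+2.5981i]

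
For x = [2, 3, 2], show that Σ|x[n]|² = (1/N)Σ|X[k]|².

Time domain:
Σ|x[n]|² = |2|² + |3|² + |2|² = 17.0000

Frequency domain:
(1/3)Σ|X[k]|² = (1/3)(|7|² + |-0.5000-0.8660i|² + |-0.5000+0.8660i|²) = (1/3)·51.0000 = 17.0000

Both sides agree, confirming Parseval's theorem.

Σ|x[n]|² = (1/N)Σ|X[k]|² = 17.0000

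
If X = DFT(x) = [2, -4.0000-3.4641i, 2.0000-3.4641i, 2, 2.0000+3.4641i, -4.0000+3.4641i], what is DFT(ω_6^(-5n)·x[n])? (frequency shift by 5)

Modulation property: DFT(ω_6^(-5n)·x[n]) = X[(k-5) mod 6], so circularly shift X by 5 positions.

X[k-5] = [-4.0000-3.4641i, 2.0000-3.4641i, 2, 2.0000+3.4641i, -4.0000+3.4641i, 2]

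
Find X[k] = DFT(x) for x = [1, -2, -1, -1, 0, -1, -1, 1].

X[k] = Σ(n=0 to 7) x[n] · ω_8^(nk)
where ω_8 = e^(-2πi/8)

Computing each X[k]:
X[0] = -4
X[1] = 1.7071+2.1213i
X[2] = 3+3i
X[3] = 0.2929+2.1213i
X[4] = 2
X[5] = 0.2929-2.1213i
X[6] = 3-3i
X[7] = 1.7071-2.1213i

X = [-4, 1.7071+2.1213i, 3+3i, 0.2929+2.1213i, 2, 0.2929-2.1213i, 3-3i, 1.7071-2.1213i]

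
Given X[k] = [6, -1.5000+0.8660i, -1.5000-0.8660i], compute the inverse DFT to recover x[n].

x[n] = (1/3) Σ(k=0 to 2) X[k] · e^(2πikn/3)

Computing each x[n]:
x[0] = 1
x[1] = 2
x[2] = 3

x = [1, 2, 3]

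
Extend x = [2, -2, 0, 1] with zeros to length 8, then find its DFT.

Original 4-point DFT: [1, 2+3i, 3, 2-3i]
Zero-padded 8-point DFT provides frequency interpolation.

DFT_8([x, 0, ...]) = [1, -0.1213+0.7071i, 2+3i, 4.1213+0.7071i, 3, 4.1213-0.7071i, 2-3i, -0.1213-0.7071i]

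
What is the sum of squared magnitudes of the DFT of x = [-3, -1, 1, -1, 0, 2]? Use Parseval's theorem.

Parseval: Σ|x[n]|² = (1/N)Σ|X[k]|², so Σ|X[k]|² = N·Σ|x[n]|² = 6·16.0000

Σ|X[k]|² = N·Σ|x[n]|² = 6·16.0000 = 96.0000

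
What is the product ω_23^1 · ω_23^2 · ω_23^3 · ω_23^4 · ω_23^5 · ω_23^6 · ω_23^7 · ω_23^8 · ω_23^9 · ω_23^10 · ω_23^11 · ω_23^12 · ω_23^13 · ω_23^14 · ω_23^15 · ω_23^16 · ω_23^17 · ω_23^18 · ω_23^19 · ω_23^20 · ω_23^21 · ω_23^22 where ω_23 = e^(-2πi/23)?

The primitive 23rd roots of unity are ω_23^k for k coprime to 23: k ∈ {1, 2, 3, 4, 5, 6, 7, 8, 9, 10, 11, 12, 13, 14, 15, 16, 17, 18, 19, 20, 21, 22}
Their product equals the constant term of the cyclotomic polynomial Φ_23(x) up to sign.
For n ≥ 3, the product of all primitive nth roots of unity is 1. (For n=1 it is 1; for n=2 it is -1.)

1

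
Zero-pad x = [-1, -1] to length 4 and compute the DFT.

Original 2-point DFT: [-2, 0]
Zero-padded 4-point DFT provides frequency interpolation.

DFT_4([x, 0, ...]) = [-2, -1+1i, 0, -1-1i]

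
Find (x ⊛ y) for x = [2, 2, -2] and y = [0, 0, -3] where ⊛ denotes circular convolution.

(x ⊛ y)[n] = Σ(m=0 to 2) x[m] · y[(n-m) mod 3]

Computing each output sample:
(x ⊛ y)[0] = -6
(x ⊛ y)[1] = 6
(x ⊛ y)[2] = -6

x ⊛ y = [-6, 6, -6]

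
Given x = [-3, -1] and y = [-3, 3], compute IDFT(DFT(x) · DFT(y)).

(x ⊛ y)[n] = Σ(m=0 to 1) x[m] · y[(n-m) mod 2]

Computing each output sample:
(x ⊛ y)[0] = 6
(x ⊛ y)[1] = -6

x ⊛ y = [6, -6]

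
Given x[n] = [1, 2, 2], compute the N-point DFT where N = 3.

X[k] = Σ(n=0 to 2) x[n] · ω_3^(nk)
where ω_3 = e^(-2πi/3)

Computing each X[k]:
X[0] = 5
X[1] = -1
X[2] = -1

X = [5, -1, -1]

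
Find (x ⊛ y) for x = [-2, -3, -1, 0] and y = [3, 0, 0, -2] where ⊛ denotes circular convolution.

(x ⊛ y)[n] = Σ(m=0 to 3) x[m] · y[(n-m) mod 4]

Computing each output sample:
(x ⊛ y)[0] = 0
(x ⊛ y)[1] = -7
(x ⊛ y)[2] = -3
(x ⊛ y)[3] = 4

x ⊛ y = [0, -7, -3, 4]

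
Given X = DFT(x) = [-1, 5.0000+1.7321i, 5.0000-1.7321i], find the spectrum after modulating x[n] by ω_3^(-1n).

Modulation property: DFT(ω_3^(-1n)·x[n]) = X[(k-1) mod 3], so circularly shift X by 1 positions.

X[k-1] = [5.0000-1.7321i, -1, 5.0000+1.7321i]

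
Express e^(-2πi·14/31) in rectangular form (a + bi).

ω_31^14 = e^(-2πi·14/31)
= cos(-2π·14/31) + i·sin(-2π·14/31)
= cos(-28π/31) + i·sin(-28π/31)

ω_31^14 = cos(-28π/31) + i·sin(-28π/31) = -0.9541-0.2994i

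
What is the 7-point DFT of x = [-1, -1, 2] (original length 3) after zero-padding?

Original 3-point DFT: [0, -1.5000+2.5981i, -1.5000-2.5981i]
Zero-padded 7-point DFT provides frequency interpolation.

DFT_7([x, 0, ...]) = [0, -2.0685-1.1680i, -2.5794+1.8427i, 1.1479+1.9975i, 1.1479-1.9975i, -2.5794-1.8427i, -2.0685+1.1680i]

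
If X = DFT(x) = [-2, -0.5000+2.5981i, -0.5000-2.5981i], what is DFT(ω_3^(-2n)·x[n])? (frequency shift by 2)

Modulation property: DFT(ω_3^(-2n)·x[n]) = X[(k-2) mod 3], so circularly shift X by 2 positions.

X[k-2] = [-0.5000+2.5981i, -0.5000-2.5981i, -2]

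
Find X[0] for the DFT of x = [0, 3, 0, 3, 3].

X[0] = Σ(n=0 to 4) x[n] · ω_5^0 = Σ x[n]
= (0) + (3) + (0) + (3) + (3)

X[0] = 9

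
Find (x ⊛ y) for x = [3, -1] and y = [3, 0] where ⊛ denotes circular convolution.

(x ⊛ y)[n] = Σ(m=0 to 1) x[m] · y[(n-m) mod 2]

Computing each output sample:
(x ⊛ y)[0] = 9
(x ⊛ y)[1] = -3

x ⊛ y = [9, -3]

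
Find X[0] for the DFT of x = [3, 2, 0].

X[0] = Σ(n=0 to 2) x[n] · ω_3^0 = Σ x[n]
= (3) + (2) + (0)

X[0] = 5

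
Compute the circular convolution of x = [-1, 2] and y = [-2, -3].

(x ⊛ y)[n] = Σ(m=0 to 1) x[m] · y[(n-m) mod 2]

Computing each output sample:
(x ⊛ y)[0] = -4
(x ⊛ y)[1] = -1

x ⊛ y = [-4, -1]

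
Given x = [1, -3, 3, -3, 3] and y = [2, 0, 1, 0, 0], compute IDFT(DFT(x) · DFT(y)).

(x ⊛ y)[n] = Σ(m=0 to 4) x[m] · y[(n-m) mod 5]

Computing each output sample:
(x ⊛ y)[0] = -1
(x ⊛ y)[1] = -3
(x ⊛ y)[2] = 7
(x ⊛ y)[3] = -9
(x ⊛ y)[4] = 9

x ⊛ y = [-1, -3, 7, -9, 9]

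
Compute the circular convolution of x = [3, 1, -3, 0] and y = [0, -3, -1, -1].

(x ⊛ y)[n] = Σ(m=0 to 3) x[m] · y[(n-m) mod 4]

Computing each output sample:
(x ⊛ y)[0] = 2
(x ⊛ y)[1] = -6
(x ⊛ y)[2] = -6
(x ⊛ y)[3] = 5

x ⊛ y = [2, -6, -6, 5]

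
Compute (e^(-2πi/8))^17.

Since ω_8^8 = 1, powers reduce modulo 8.
17 mod 8 = 1
So ω_8^17 = ω_8^1 = e^(-2πi·1/8)

ω_8^17 = ω_8^1 = 0.7071-0.7071i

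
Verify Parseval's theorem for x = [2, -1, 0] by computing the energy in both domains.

Time domain:
Σ|x[n]|² = |2|² + |-1|² + |0|² = 5.0000

Frequency domain:
(1/3)Σ|X[k]|² = (1/3)(|1|² + |2.5000+0.8660i|² + |2.5000-0.8660i|²) = (1/3)·15.0000 = 5.0000

Both sides agree, confirming Parseval's theorem.

Σ|x[n]|² = (1/N)Σ|X[k]|² = 5.0000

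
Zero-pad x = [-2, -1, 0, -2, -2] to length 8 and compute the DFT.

Original 5-point DFT: [-7, -1.3090-2.1266i, -0.1910+1.3143i, -0.1910-1.3143i, -1.3090+2.1266i]
Zero-padded 8-point DFT provides frequency interpolation.

DFT_8([x, 0, ...]) = [-7, 0.7071+2.1213i, -4-1i, -0.7071+2.1213i, -1, -0.7071-2.1213i, -4+1i, 0.7071-2.1213i]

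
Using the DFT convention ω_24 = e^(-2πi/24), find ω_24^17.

ω_24^17 = e^(-2πi·17/24)
= cos(-2π·17/24) + i·sin(-2π·17/24)
= cos(-34π/24) + i·sin(-34π/24)

ω_24^17 = cos(-34π/24) + i·sin(-34π/24) = -0.2588+0.9659i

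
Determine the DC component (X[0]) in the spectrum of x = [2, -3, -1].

X[0] = Σ(n=0 to 2) x[n] · ω_3^0 = Σ x[n]
= (2) + (-3) + (-1)

X[0] = -2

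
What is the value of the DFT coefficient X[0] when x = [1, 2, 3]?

X[0] = Σ(n=0 to 2) x[n] · ω_3^0 = Σ x[n]
= (1) + (2) + (3)

X[0] = 6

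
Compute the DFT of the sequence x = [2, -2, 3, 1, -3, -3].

X[k] = Σ(n=0 to 5) x[n] · ω_6^(nk)
where ω_6 = e^(-2πi/6)

Computing each X[k]:
X[0] = -2
X[1] = -1.5000-6.0622i
X[2] = 5.5000+4.3301i
X[3] = 6
X[4] = 5.5000-4.3301i
X[5] = -1.5000+6.0622i

X = [-2, -1.5000-6.0622i, 5.5000+4.3301i, 6, 5.5000-4.3301i, -1.5000+6.0622i]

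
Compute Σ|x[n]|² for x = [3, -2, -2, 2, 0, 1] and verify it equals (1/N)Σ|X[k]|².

Time domain:
Σ|x[n]|² = |3|² + |-2|² + |-2|² + |2|² + |0|² + |1|² = 22.0000

Frequency domain:
(1/6)Σ|X[k]|² = (1/6)(|2|² + |1.5000+4.3301i|² + |6.5000+0.8660i|² + |0|² + |6.5000-0.8660i|² + |1.5000-4.3301i|²) = (1/6)·132.0000 = 22.0000

Both sides agree, confirming Parseval's theorem.

Σ|x[n]|² = (1/N)Σ|X[k]|² = 22.0000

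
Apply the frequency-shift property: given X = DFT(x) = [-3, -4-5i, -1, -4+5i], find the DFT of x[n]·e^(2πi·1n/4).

Modulation property: DFT(ω_4^(-1n)·x[n]) = X[(k-1) mod 4], so circularly shift X by 1 positions.

X[k-1] = [-4+5i, -3, -4-5i, -1]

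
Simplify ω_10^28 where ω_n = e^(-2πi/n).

Since ω_10^10 = 1, powers reduce modulo 10.
28 mod 10 = 8
So ω_10^28 = ω_10^8 = e^(-2πi·8/10)

ω_10^28 = ω_10^8 = 0.3090+0.9511i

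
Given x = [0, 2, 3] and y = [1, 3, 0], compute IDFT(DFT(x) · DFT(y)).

(x ⊛ y)[n] = Σ(m=0 to 2) x[m] · y[(n-m) mod 3]

Computing each output sample:
(x ⊛ y)[0] = 9
(x ⊛ y)[1] = 2
(x ⊛ y)[2] = 9

x ⊛ y = [9, 2, 9]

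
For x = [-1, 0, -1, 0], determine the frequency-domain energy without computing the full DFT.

Parseval: Σ|x[n]|² = (1/N)Σ|X[k]|², so Σ|X[k]|² = N·Σ|x[n]|² = 4·2.0000

Σ|X[k]|² = N·Σ|x[n]|² = 4·2.0000 = 8.0000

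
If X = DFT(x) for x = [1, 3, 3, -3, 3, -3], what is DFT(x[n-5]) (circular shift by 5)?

Time shift by 5: X_shifted[k] = ω_6^(5k) · X[k]
Shifted x = [3, 3, -3, 3, -3, 1]

DFT(x[n-5]) = [4, 5.0000-1.7321i, 7.0000-1.7321i, -10, 7.0000+1.7321i, 5.0000+1.7321i]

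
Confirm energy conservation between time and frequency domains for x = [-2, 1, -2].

Time domain:
Σ|x[n]|² = |-2|² + |1|² + |-2|² = 9.0000

Frequency domain:
(1/3)Σ|X[k]|² = (1/3)(|-3|² + |-1.5000-2.5981i|² + |-1.5000+2.5981i|²) = (1/3)·27.0000 = 9.0000

Both sides agree, confirming Parseval's theorem.

Σ|x[n]|² = (1/N)Σ|X[k]|² = 9.0000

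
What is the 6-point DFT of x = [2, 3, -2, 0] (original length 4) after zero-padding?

Original 4-point DFT: [3, 4-3i, -3, 4+3i]
Zero-padded 6-point DFT provides frequency interpolation.

DFT_6([x, 0, ...]) = [3, 4.5000-0.8660i, 1.5000-4.3301i, -3, 1.5000+4.3301i, 4.5000+0.8660i]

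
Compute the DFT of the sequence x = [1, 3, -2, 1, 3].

X[k] = Σ(n=0 to 4) x[n] · ω_5^(nk)
where ω_5 = e^(-2πi/5)

Computing each X[k]:
X[0] = 6
X[1] = 3.6631+1.7634i
X[2] = -4.1631-2.8532i
X[3] = -4.1631+2.8532i
X[4] = 3.6631-1.7634i

X = [6, 3.6631+1.7634i, -4.1631-2.8532i, -4.1631+2.8532i, 3.6631-1.7634i]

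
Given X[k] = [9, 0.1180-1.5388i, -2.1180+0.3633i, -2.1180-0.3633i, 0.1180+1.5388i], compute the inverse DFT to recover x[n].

x[n] = (1/5) Σ(k=0 to 4) X[k] · e^(2πikn/5)

Computing each x[n]:
x[0] = 1
x[1] = 3
x[2] = 2
x[3] = 1
x[4] = 2

x = [1, 3, 2, 1, 2]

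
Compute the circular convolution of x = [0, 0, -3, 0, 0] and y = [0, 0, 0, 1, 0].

(x ⊛ y)[n] = Σ(m=0 to 4) x[m] · y[(n-m) mod 5]

Computing each output sample:
(x ⊛ y)[0] = -3
(x ⊛ y)[1] = 0
(x ⊛ y)[2] = 0
(x ⊛ y)[3] = 0
(x ⊛ y)[4] = 0

x ⊛ y = [-3, 0, 0, 0, 0]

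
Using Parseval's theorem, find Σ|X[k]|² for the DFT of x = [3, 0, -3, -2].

Parseval: Σ|x[n]|² = (1/N)Σ|X[k]|², so Σ|X[k]|² = N·Σ|x[n]|² = 4·22.0000

Σ|X[k]|² = N·Σ|x[n]|² = 4·22.0000 = 88.0000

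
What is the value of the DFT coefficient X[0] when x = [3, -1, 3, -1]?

X[0] = Σ(n=0 to 3) x[n] · ω_4^0 = Σ x[n]
= (3) + (-1) + (3) + (-1)

X[0] = 4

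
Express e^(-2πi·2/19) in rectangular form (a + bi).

ω_19^2 = e^(-2πi·2/19)
= cos(-2π·2/19) + i·sin(-2π·2/19)
= cos(-4π/19) + i·sin(-4π/19)

ω_19^2 = cos(-4π/19) + i·sin(-4π/19) = 0.7891-0.6142i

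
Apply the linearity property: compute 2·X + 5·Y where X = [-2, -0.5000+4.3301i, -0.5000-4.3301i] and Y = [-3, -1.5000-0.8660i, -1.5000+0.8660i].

By linearity: DFT(2x + 5y) = 2·DFT(x) + 5·DFT(y)
= 2·[-2, -0.5000+4.3301i, -0.5000-4.3301i] + 5·[-3, -1.5000-0.8660i, -1.5000+0.8660i]

Computing element-wise:
Z[0] = 2·(-2) + 5·(-3) = -19
Z[1] = 2·(-0.5000+4.3301i) + 5·(-1.5000-0.8660i) = -8.5000+4.3302i
Z[2] = 2·(-0.5000-4.3301i) + 5·(-1.5000+0.8660i) = -8.5000-4.3302i

DFT(2x + 5y) = 2·X + 5·Y = [-19, -8.5000+4.3302i, -8.5000-4.3302i]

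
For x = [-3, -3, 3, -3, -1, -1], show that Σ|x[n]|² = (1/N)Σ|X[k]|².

Time domain:
Σ|x[n]|² = |-3|² + |-3|² + |3|² + |-3|² + |-1|² + |-1|² = 38.0000

Frequency domain:
(1/6)Σ|X[k]|² = (1/6)(|-8|² + |-3.0000-1.7321i|² + |-5.0000+5.1962i|² + |6|² + |-5.0000-5.1962i|² + |-3.0000+1.7321i|²) = (1/6)·228.0000 = 38.0000

Both sides agree, confirming Parseval's theorem.

Σ|x[n]|² = (1/N)Σ|X[k]|² = 38.0000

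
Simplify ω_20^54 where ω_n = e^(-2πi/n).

Since ω_20^20 = 1, powers reduce modulo 20.
54 mod 20 = 14
So ω_20^54 = ω_20^14 = e^(-2πi·14/20)

ω_20^54 = ω_20^14 = -0.3090+0.9511i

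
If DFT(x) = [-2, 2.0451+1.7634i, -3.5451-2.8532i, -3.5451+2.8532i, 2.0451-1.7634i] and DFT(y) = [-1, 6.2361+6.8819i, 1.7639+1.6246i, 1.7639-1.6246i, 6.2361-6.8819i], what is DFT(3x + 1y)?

By linearity: DFT(3x + 1y) = 3·DFT(x) + 1·DFT(y)
= 3·[-2, 2.0451+1.7634i, -3.5451-2.8532i, -3.5451+2.8532i, 2.0451-1.7634i] + 1·[-1, 6.2361+6.8819i, 1.7639+1.6246i, 1.7639-1.6246i, 6.2361-6.8819i]

Computing element-wise:
Z[0] = 3·(-2) + 1·(-1) = -7
Z[1] = 3·(2.0451+1.7634i) + 1·(6.2361+6.8819i) = 12.3714+12.1721i
Z[2] = 3·(-3.5451-2.8532i) + 1·(1.7639+1.6246i) = -8.8714-6.9350i
Z[3] = 3·(-3.5451+2.8532i) + 1·(1.7639-1.6246i) = -8.8714+6.9350i
Z[4] = 3·(2.0451-1.7634i) + 1·(6.2361-6.8819i) = 12.3714-12.1721i

DFT(3x + 1y) = 3·X + 1·Y = [-7, 12.3714+12.1721i, -8.8714-6.9350i, -8.8714+6.9350i, 12.3714-12.1721i]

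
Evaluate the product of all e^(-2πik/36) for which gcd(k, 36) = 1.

The primitive 36th roots of unity are ω_36^k for k coprime to 36: k ∈ {1, 5, 7, 11, 13, 17, 19, 23, 25, 29, 31, 35}
Their product equals the constant term of the cyclotomic polynomial Φ_36(x) up to sign.
For n ≥ 3, the product of all primitive nth roots of unity is 1. (For n=1 it is 1; for n=2 it is -1.)

1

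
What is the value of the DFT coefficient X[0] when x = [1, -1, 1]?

X[0] = Σ(n=0 to 2) x[n] · ω_3^0 = Σ x[n]
= (1) + (-1) + (1)

X[0] = 1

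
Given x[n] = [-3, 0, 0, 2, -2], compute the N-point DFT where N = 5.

X[k] = Σ(n=0 to 4) x[n] · ω_5^(nk)
where ω_5 = e^(-2πi/5)

Computing each X[k]:
X[0] = -3
X[1] = -5.2361-0.7265i
X[2] = -0.7639-3.0777i
X[3] = -0.7639+3.0777i
X[4] = -5.2361+0.7265i

X = [-3, -5.2361-0.7265i, -0.7639-3.0777i, -0.7639+3.0777i, -5.2361+0.7265i]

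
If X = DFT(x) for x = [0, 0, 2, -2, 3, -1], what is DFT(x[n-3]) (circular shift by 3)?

Time shift by 3: X_shifted[k] = ω_6^(3k) · X[k]
Shifted x = [-2, 3, -1, 0, 0, 2]

DFT(x[n-3]) = [2, 1, -4.0000-1.7321i, -8, -4.0000+1.7321i, 1]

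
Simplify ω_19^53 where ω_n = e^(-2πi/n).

Since ω_19^19 = 1, powers reduce modulo 19.
53 mod 19 = 15
So ω_19^53 = ω_19^15 = e^(-2πi·15/19)

ω_19^53 = ω_19^15 = 0.2455+0.9694i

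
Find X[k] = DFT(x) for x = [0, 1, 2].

X[k] = Σ(n=0 to 2) x[n] · ω_3^(nk)
where ω_3 = e^(-2πi/3)

Computing each X[k]:
X[0] = 3
X[1] = -1.5000+0.8660i
X[2] = -1.5000-0.8660i

X = [3, -1.5000+0.8660i, -1.5000-0.8660i]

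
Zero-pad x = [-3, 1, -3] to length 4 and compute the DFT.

Original 3-point DFT: [-5, -2.0000-3.4641i, -2.0000+3.4641i]
Zero-padded 4-point DFT provides frequency interpolation.

DFT_4([x, 0, ...]) = [-5, -1i, -7, 1i]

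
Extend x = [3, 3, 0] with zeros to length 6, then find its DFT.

Original 3-point DFT: [6, 1.5000-2.5981i, 1.5000+2.5981i]
Zero-padded 6-point DFT provides frequency interpolation.

DFT_6([x, 0, ...]) = [6, 4.5000-2.5981i, 1.5000-2.5981i, 0, 1.5000+2.5981i, 4.5000+2.5981i]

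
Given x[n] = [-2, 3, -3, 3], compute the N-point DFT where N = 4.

X[k] = Σ(n=0 to 3) x[n] · ω_4^(nk)
where ω_4 = e^(-2πi/4)

Computing each X[k]:
X[0] = 1
X[1] = 1
X[2] = -11
X[3] = 1

X = [1, 1, -11, 1]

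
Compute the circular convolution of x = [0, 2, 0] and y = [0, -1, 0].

(x ⊛ y)[n] = Σ(m=0 to 2) x[m] · y[(n-m) mod 3]

Computing each output sample:
(x ⊛ y)[0] = 0
(x ⊛ y)[1] = 0
(x ⊛ y)[2] = -2

x ⊛ y = [0, 0, -2]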